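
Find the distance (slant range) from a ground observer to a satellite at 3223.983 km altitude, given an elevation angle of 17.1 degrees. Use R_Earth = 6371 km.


h = 3223.983 km, el = 17.1 deg
d = -R_E*sin(el) + sqrt((R_E*sin(el))^2 + 2*R_E*h + h^2)
d = -6371.0000*sin(0.2984513) + sqrt((6371.0000*0.2940403)^2 + 2*6371.0000*3223.983 + 3223.983^2)
d = 5541.7501 km

5541.7501 km


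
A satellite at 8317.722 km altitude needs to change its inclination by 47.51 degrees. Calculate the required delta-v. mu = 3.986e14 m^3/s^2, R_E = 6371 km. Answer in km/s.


r = 14688.7220 km = 1.4688722e+07 m
V = sqrt(mu/r) = 5209.2673 m/s
di = 47.51 deg = 0.8292059 rad
dV = 2*V*sin(di/2) = 2*5209.2673*sin(0.414603)
dV = 4196.8625 m/s = 4.1969 km/s

4.1969 km/s


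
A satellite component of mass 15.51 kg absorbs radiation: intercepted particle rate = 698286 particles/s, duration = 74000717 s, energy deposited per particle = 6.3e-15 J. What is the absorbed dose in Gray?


Total energy deposited = rate * time * E_per
  = 698286 * 74000717 * 6.3e-15 = 0.3255441 J
Dose = E_total / mass = 0.3255441 / 15.51
Dose = 0.0209893 Gy

0.0210 Gy


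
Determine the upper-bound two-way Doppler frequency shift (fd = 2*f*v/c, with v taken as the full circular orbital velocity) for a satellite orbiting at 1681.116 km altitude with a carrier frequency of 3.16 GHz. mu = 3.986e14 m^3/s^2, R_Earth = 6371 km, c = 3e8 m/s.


r = 8.052116e+06 m
v = sqrt(mu/r) = 7035.8024 m/s (worst-case radial velocity)
f = 3.16 GHz = 3.16e+09 Hz
fd = 2*f*v/c = 2*3.16e+09*7035.8024/3.0e+08
fd = 148220.9046 Hz

148220.9046 Hz


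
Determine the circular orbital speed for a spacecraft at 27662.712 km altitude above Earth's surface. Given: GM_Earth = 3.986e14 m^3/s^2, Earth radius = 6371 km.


r = R_E + alt = 6371.0 + 27662.712 = 34033.7120 km = 3.4033712e+07 m
v = sqrt(mu/r) = sqrt(3.986e14 / 3.4033712e+07) = 3422.2678 m/s = 3.4223 km/s

3.4223 km/s


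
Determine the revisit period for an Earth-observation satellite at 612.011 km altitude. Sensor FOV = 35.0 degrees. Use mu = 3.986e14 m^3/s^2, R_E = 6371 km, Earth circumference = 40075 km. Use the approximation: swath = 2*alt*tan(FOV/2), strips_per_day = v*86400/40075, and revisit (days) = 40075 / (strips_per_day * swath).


swath = 2*612.011*tan(0.3054326) = 385.9327 km
v = sqrt(mu/r) = 7555.2229 m/s = 7.5552 km/s
strips/day = v*86400/40075 = 7.5552*86400/40075 = 16.2887
coverage/day = strips * swath = 16.2887 * 385.9327 = 6286.3567 km
revisit = 40075 / 6286.3567 = 6.3749 days

6.3749 days


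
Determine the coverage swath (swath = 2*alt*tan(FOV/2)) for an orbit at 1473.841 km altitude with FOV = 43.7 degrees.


FOV = 43.7 deg = 0.7627089 rad
swath = 2 * alt * tan(FOV/2) = 2 * 1473.841 * tan(0.3813544)
swath = 2 * 1473.841 * 0.4009841
swath = 1181.9736 km

1181.9736 km


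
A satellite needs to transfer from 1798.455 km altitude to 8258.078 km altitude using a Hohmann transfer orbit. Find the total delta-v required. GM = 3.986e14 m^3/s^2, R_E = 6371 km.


r1 = 8169.4550 km = 8.169455e+06 m
r2 = 14629.0780 km = 1.4629078e+07 m
dv1 = sqrt(mu/r1)*(sqrt(2*r2/(r1+r2)) - 1) = 927.9260 m/s
dv2 = sqrt(mu/r2)*(1 - sqrt(2*r1/(r1+r2))) = 800.9342 m/s
total dv = |dv1| + |dv2| = 927.9260 + 800.9342 = 1728.8602 m/s = 1.7289 km/s

1.7289 km/s


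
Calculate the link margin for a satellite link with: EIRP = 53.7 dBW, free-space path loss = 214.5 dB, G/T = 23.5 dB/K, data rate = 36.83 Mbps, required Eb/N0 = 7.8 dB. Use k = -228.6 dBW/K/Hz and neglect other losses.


C/N0 = EIRP - FSPL + G/T - k = 53.7 - 214.5 + 23.5 - (-228.6)
C/N0 = 91.3000 dB-Hz
R_b = 36.83 Mbps = 3.683e+07 bps -> 10*log10(R_b) = 75.6620 dB-Hz
Eb/N0 = C/N0 - 10*log10(R_b) = 91.3000 - 75.6620 = 15.6380 dB
Margin = Eb/N0 - Eb/N0_req = 15.6380 - 7.8 = 7.8380 dB (link closes)

7.8380 dB


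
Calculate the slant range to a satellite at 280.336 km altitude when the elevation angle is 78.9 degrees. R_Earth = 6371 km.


h = 280.336 km, el = 78.9 deg
d = -R_E*sin(el) + sqrt((R_E*sin(el))^2 + 2*R_E*h + h^2)
d = -6371.0000*sin(1.3771) + sqrt((6371.0000*0.9812927)^2 + 2*6371.0000*280.336 + 280.336^2)
d = 285.4490 km

285.4490 km


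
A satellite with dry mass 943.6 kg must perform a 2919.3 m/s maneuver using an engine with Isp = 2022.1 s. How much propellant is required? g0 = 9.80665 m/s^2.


ve = Isp * g0 = 2022.1 * 9.80665 = 19830.026965 m/s
mass ratio = exp(dv/ve) = exp(2919.3/19830.026965) = 1.15860436
m_prop = m_dry * (mr - 1) = 943.6 * (1.15860436 - 1)
m_prop = 149.6591 kg

149.6591 kg


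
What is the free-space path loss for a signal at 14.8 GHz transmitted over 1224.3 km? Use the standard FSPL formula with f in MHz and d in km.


f = 14.8 GHz = 14800.0000 MHz
d = 1224.3 km
FSPL = 32.44 + 20*log10(14800.0000) + 20*log10(1224.3)
FSPL = 32.44 + 83.4052 + 61.7578
FSPL = 177.6030 dB

177.6030 dB


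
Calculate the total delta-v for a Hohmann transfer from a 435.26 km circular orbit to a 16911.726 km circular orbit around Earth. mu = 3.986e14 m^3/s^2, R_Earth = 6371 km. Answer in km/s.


r1 = 6806.2600 km = 6.80626e+06 m
r2 = 23282.7260 km = 2.3282726e+07 m
dv1 = sqrt(mu/r1)*(sqrt(2*r2/(r1+r2)) - 1) = 1867.4275 m/s
dv2 = sqrt(mu/r2)*(1 - sqrt(2*r1/(r1+r2))) = 1354.6050 m/s
total dv = |dv1| + |dv2| = 1867.4275 + 1354.6050 = 3222.0325 m/s = 3.2220 km/s

3.2220 km/s


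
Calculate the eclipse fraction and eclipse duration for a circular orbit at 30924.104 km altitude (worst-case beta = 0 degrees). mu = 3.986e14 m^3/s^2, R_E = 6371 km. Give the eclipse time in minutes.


r = 37295.1040 km
T = 1194.6418 min
Eclipse fraction = arcsin(R_E/r)/pi = arcsin(6371.0000/37295.1040)/pi
= arcsin(0.1708267)/pi = 0.05464383
Eclipse duration = 0.05464383 * 1194.6418 = 65.2798 min

65.2798 minutes


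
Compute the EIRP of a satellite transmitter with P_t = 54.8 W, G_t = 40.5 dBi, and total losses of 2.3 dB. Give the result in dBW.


Pt = 54.8 W = 17.3878 dBW
EIRP = Pt_dBW + Gt - losses = 17.3878 + 40.5 - 2.3 = 55.5878 dBW

55.5878 dBW


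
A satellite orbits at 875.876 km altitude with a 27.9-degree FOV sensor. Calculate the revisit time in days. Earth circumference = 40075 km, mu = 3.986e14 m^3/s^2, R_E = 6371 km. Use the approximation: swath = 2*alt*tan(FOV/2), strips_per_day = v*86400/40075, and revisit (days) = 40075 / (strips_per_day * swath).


swath = 2*875.876*tan(0.2434734) = 435.1375 km
v = sqrt(mu/r) = 7416.4015 m/s = 7.4164 km/s
strips/day = v*86400/40075 = 7.4164*86400/40075 = 15.9894
coverage/day = strips * swath = 15.9894 * 435.1375 = 6957.6073 km
revisit = 40075 / 6957.6073 = 5.7599 days

5.7599 days


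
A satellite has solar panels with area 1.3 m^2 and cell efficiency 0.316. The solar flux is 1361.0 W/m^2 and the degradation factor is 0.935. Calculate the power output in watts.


P = area * eta * S * degradation
P = 1.3 * 0.316 * 1361.0 * 0.935
P = 522.7574 W

522.7574 W


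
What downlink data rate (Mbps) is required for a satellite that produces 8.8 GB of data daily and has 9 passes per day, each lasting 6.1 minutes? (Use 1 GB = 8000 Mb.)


total contact time = 9 * 6.1 * 60 = 3294.0000 s
data = 8.8 GB = 70400.0000 Mb
rate = 70400.0000 / 3294.0000 = 21.3722 Mbps

21.3722 Mbps


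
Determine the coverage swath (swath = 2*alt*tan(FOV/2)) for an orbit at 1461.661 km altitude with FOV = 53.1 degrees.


FOV = 53.1 deg = 0.9267698 rad
swath = 2 * alt * tan(FOV/2) = 2 * 1461.661 * tan(0.4633849)
swath = 2 * 1461.661 * 0.4996717
swath = 1460.7012 km

1460.7012 km


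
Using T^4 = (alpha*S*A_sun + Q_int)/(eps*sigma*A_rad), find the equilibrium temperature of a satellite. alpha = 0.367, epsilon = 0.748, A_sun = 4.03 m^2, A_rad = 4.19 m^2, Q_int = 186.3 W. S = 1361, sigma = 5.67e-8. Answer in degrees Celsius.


Numerator = alpha*S*A_sun + Q_int = 0.367*1361*4.03 + 186.3 = 2199.2326 W
Denominator = eps*sigma*A_rad = 0.748*5.67e-8*4.19 = 1.777046e-07 W/K^4
T^4 = 1.2375777e+10 K^4
T = 333.5363 K = 60.3863 C

60.3863 degrees Celsius


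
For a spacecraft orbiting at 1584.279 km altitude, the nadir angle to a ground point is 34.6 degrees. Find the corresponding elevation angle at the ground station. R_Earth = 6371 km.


r = R_E + alt = 7955.2790 km
Law of sines in the satellite / Earth-center / ground-point triangle:
  sin(nadir)/R_E = sin(90 + el)/r  =>  cos(el) = (r/R_E)*sin(nadir)
cos(el) = (7955.2790 / 6371.0000) * sin(34.6 deg) = 0.7090497
el = arccos(0.7090497) = 44.8424 deg
(Earth-central angle = 90 - nadir - el = 10.5576 deg)

44.8424 degrees


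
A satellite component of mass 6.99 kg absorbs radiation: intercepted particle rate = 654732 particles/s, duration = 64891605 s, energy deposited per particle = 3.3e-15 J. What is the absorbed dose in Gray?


Total energy deposited = rate * time * E_per
  = 654732 * 64891605 * 3.3e-15 = 0.1402058 J
Dose = E_total / mass = 0.1402058 / 6.99
Dose = 0.02005806 Gy

0.0201 Gy


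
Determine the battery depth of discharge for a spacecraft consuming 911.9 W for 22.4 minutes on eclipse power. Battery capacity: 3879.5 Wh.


E_used = P * t / 60 = 911.9 * 22.4 / 60 = 340.4427 Wh
DOD = E_used / E_total * 100 = 340.4427 / 3879.5 * 100
DOD = 8.7754 %

8.7754 %


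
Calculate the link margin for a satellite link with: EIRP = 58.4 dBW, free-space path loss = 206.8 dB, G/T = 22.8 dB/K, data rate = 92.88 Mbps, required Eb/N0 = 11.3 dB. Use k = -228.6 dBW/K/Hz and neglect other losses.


C/N0 = EIRP - FSPL + G/T - k = 58.4 - 206.8 + 22.8 - (-228.6)
C/N0 = 103.0000 dB-Hz
R_b = 92.88 Mbps = 9.288e+07 bps -> 10*log10(R_b) = 79.6792 dB-Hz
Eb/N0 = C/N0 - 10*log10(R_b) = 103.0000 - 79.6792 = 23.3208 dB
Margin = Eb/N0 - Eb/N0_req = 23.3208 - 11.3 = 12.0208 dB (link closes)

12.0208 dB


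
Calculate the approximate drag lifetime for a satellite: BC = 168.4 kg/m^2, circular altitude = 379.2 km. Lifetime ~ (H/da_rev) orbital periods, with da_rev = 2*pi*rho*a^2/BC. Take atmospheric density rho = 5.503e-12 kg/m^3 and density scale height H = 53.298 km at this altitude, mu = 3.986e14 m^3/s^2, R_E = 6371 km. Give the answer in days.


a = R_E + alt = 6750.2000 km = 6.7502e+06 m
da_rev = 2*pi*rho*a^2/BC = 2*pi*5.503e-12*(6.7502e+06)^2/168.4 = 9.355577 m per revolution
N = H/da_rev = 53298.0000 m / 9.355577 m = 5696.9228 revolutions
P = 2*pi*sqrt(a^3/mu) = 5519.3277 s
lifetime = N*P = 5696.9228 * 5519.3277 = 3.1443184e+07 s = 363.9257 days

363.9257 days


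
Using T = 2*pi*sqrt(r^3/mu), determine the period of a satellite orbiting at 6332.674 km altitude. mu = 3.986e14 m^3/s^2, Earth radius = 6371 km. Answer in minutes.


r = 12703.6740 km = 1.2703674e+07 m
T = 2*pi*sqrt(r^3/mu) = 2*pi*sqrt(2.0501613e+21 / 3.986e14)
T = 14249.6839 s = 237.4947 min

237.4947 minutes


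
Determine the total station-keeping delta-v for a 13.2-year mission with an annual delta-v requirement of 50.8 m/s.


dV = rate * years = 50.8 * 13.2
dV = 670.5600 m/s

670.5600 m/s


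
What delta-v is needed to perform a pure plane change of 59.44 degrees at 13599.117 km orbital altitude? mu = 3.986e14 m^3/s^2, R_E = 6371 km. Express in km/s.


r = 19970.1170 km = 1.9970117e+07 m
V = sqrt(mu/r) = 4467.6418 m/s
di = 59.44 deg = 1.0374 rad
dV = 2*V*sin(di/2) = 2*4467.6418*sin(0.5187119)
dV = 4429.7727 m/s = 4.4298 km/s

4.4298 km/s


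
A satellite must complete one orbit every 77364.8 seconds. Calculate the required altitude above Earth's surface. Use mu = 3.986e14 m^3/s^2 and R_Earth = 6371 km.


T = 77364.8 s
r = (mu*T^2/(4*pi^2))^(1/3) = (3.986e14 * 77364.8^2 / (4*pi^2))^(1/3)
r = 3.924233e+07 m = 39242.3305 km
alt = r - R_E = 39242.3305 - 6371 = 32871.3305 km

32871.3305 km


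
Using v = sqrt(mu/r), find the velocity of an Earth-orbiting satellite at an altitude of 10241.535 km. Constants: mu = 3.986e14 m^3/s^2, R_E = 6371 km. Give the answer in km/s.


r = R_E + alt = 6371.0 + 10241.535 = 16612.5350 km = 1.6612535e+07 m
v = sqrt(mu/r) = sqrt(3.986e14 / 1.6612535e+07) = 4898.3599 m/s = 4.8984 km/s

4.8984 km/s


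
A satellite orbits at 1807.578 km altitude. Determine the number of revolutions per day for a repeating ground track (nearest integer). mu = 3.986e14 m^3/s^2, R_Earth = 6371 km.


r = 8.178578e+06 m
T = 2*pi*sqrt(r^3/mu) = 7360.8492 s = 122.6808 min
revs/day = 1440 / 122.6808 = 11.7378
Rounded: 12 revolutions per day

12 revolutions per day


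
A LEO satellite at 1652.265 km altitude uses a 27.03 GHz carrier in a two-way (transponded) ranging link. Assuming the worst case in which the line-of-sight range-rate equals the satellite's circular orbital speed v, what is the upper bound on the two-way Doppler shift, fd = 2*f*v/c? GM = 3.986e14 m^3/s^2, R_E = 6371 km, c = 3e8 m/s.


r = 8.023265e+06 m
v = sqrt(mu/r) = 7048.4412 m/s (worst-case radial velocity)
f = 27.03 GHz = 2.703e+10 Hz
fd = 2*f*v/c = 2*2.703e+10*7048.4412/3.0e+08
fd = 1.2701291e+06 Hz

1.2701e+06 Hz


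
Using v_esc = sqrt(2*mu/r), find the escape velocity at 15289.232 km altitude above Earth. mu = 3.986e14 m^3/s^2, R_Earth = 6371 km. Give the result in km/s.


r = 6371.0 + 15289.232 = 21660.2320 km = 2.1660232e+07 m
v_esc = sqrt(2*mu/r) = sqrt(2*3.986e14 / 2.1660232e+07)
v_esc = 6066.6940 m/s = 6.0667 km/s

6.0667 km/s


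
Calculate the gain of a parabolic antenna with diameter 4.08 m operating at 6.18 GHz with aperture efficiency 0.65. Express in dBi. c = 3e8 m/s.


lambda = c/f = 3e8 / 6.18e+09 = 0.04854369 m
G = eta*(pi*D/lambda)^2 = 0.65*(pi*4.08/0.04854369)^2
G = 45317.7009 (linear)
G = 10*log10(45317.7009) = 46.5627 dBi

46.5627 dBi


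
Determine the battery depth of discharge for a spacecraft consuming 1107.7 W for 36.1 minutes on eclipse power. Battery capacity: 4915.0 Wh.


E_used = P * t / 60 = 1107.7 * 36.1 / 60 = 666.4662 Wh
DOD = E_used / E_total * 100 = 666.4662 / 4915.0 * 100
DOD = 13.5598 %

13.5598 %


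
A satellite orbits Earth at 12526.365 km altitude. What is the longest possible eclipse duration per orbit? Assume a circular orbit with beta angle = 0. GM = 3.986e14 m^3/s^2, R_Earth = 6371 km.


r = 18897.3650 km
T = 430.8855 min
Eclipse fraction = arcsin(R_E/r)/pi = arcsin(6371.0000/18897.3650)/pi
= arcsin(0.337137)/pi = 0.1094585
Eclipse duration = 0.1094585 * 430.8855 = 47.1641 min

47.1641 minutes


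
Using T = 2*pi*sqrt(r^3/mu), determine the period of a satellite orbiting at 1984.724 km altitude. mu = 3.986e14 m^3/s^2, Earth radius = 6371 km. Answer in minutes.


r = 8355.7240 km = 8.355724e+06 m
T = 2*pi*sqrt(r^3/mu) = 2*pi*sqrt(5.8338097e+20 / 3.986e14)
T = 7601.2909 s = 126.6882 min

126.6882 minutes


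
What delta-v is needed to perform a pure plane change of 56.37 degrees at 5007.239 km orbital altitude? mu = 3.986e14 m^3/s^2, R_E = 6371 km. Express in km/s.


r = 11378.2390 km = 1.1378239e+07 m
V = sqrt(mu/r) = 5918.7653 m/s
di = 56.37 deg = 0.9838421 rad
dV = 2*V*sin(di/2) = 2*5918.7653*sin(0.491921)
dV = 5591.1028 m/s = 5.5911 km/s

5.5911 km/s


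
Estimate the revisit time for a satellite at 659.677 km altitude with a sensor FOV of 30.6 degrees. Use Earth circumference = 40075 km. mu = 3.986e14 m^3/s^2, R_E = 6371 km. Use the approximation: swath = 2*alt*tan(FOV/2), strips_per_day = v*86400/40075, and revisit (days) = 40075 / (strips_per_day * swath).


swath = 2*659.677*tan(0.2670354) = 360.9344 km
v = sqrt(mu/r) = 7529.5682 m/s = 7.5296 km/s
strips/day = v*86400/40075 = 7.5296*86400/40075 = 16.2334
coverage/day = strips * swath = 16.2334 * 360.9344 = 5859.2034 km
revisit = 40075 / 5859.2034 = 6.8397 days

6.8397 days


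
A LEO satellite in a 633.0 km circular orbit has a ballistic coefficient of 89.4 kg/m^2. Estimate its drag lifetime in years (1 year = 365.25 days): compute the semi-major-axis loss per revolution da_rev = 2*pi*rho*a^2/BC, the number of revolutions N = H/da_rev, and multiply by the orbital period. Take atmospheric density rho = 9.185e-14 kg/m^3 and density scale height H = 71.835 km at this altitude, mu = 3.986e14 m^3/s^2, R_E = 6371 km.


a = R_E + alt = 7004.0000 km = 7.004e+06 m
da_rev = 2*pi*rho*a^2/BC = 2*pi*9.185e-14*(7.004e+06)^2/89.4 = 0.316675004 m per revolution
N = H/da_rev = 71835.0000 m / 0.316675004 m = 226841.3959 revolutions
P = 2*pi*sqrt(a^3/mu) = 5833.5165 s
lifetime = N*P = 226841.3959 * 5833.5165 = 1.323283e+09 s = 15315.7756 days
years = 15315.7756 / 365.25 = 41.9323 years

41.9323 years


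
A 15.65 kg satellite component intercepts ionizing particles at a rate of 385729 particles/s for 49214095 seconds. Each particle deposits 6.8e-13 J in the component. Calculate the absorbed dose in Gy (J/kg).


Total energy deposited = rate * time * E_per
  = 385729 * 49214095 * 6.8e-13 = 12.9086 J
Dose = E_total / mass = 12.9086 / 15.65
Dose = 0.8248336 Gy

0.8248 Gy


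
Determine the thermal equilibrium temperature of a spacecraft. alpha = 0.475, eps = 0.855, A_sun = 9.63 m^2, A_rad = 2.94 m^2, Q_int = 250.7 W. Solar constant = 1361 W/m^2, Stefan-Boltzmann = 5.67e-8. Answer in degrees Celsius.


Numerator = alpha*S*A_sun + Q_int = 0.475*1361*9.63 + 250.7 = 6476.2543 W
Denominator = eps*sigma*A_rad = 0.855*5.67e-8*2.94 = 1.4252679e-07 W/K^4
T^4 = 4.5438856e+10 K^4
T = 461.6968 K = 188.5468 C

188.5468 degrees Celsius


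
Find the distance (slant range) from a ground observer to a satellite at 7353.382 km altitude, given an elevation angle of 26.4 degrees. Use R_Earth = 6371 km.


h = 7353.382 km, el = 26.4 deg
d = -R_E*sin(el) + sqrt((R_E*sin(el))^2 + 2*R_E*h + h^2)
d = -6371.0000*sin(0.4607669) + sqrt((6371.0000*0.4446352)^2 + 2*6371.0000*7353.382 + 7353.382^2)
d = 9648.9603 km

9648.9603 km


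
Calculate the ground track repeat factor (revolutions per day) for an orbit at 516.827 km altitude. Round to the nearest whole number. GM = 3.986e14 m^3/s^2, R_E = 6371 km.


r = 6.887827e+06 m
T = 2*pi*sqrt(r^3/mu) = 5688.9821 s = 94.8164 min
revs/day = 1440 / 94.8164 = 15.1873
Rounded: 15 revolutions per day

15 revolutions per day


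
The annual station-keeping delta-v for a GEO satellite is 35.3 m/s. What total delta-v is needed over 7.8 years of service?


dV = rate * years = 35.3 * 7.8
dV = 275.3400 m/s

275.3400 m/s


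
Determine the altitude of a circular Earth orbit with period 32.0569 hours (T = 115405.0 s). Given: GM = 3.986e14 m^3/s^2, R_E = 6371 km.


T = 115405.0 s
r = (mu*T^2/(4*pi^2))^(1/3) = (3.986e14 * 115405.0^2 / (4*pi^2))^(1/3)
r = 5.1232113e+07 m = 51232.1132 km
alt = r - R_E = 51232.1132 - 6371 = 44861.1132 km

44861.1132 km


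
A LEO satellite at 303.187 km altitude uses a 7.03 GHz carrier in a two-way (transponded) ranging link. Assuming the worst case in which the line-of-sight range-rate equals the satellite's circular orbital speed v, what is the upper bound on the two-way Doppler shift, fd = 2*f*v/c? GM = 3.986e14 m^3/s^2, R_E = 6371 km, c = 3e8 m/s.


r = 6.674187e+06 m
v = sqrt(mu/r) = 7728.0418 m/s (worst-case radial velocity)
f = 7.03 GHz = 7.03e+09 Hz
fd = 2*f*v/c = 2*7.03e+09*7728.0418/3.0e+08
fd = 362187.5585 Hz

362187.5585 Hz


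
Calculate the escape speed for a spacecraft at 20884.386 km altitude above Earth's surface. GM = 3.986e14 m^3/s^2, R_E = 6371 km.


r = 6371.0 + 20884.386 = 27255.3860 km = 2.7255386e+07 m
v_esc = sqrt(2*mu/r) = sqrt(2*3.986e14 / 2.7255386e+07)
v_esc = 5408.2589 m/s = 5.4083 km/s

5.4083 km/s


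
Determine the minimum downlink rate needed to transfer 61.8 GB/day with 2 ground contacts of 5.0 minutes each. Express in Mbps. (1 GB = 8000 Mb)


total contact time = 2 * 5.0 * 60 = 600.0000 s
data = 61.8 GB = 494400.0000 Mb
rate = 494400.0000 / 600.0000 = 824.0000 Mbps

824.0000 Mbps


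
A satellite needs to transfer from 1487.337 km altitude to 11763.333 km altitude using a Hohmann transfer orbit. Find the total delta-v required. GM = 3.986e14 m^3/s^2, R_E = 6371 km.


r1 = 7858.3370 km = 7.858337e+06 m
r2 = 18134.3330 km = 1.8134333e+07 m
dv1 = sqrt(mu/r1)*(sqrt(2*r2/(r1+r2)) - 1) = 1290.8379 m/s
dv2 = sqrt(mu/r2)*(1 - sqrt(2*r1/(r1+r2))) = 1042.6954 m/s
total dv = |dv1| + |dv2| = 1290.8379 + 1042.6954 = 2333.5333 m/s = 2.3335 km/s

2.3335 km/s


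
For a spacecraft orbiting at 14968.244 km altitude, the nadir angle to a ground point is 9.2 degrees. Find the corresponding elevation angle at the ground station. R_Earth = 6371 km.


r = R_E + alt = 21339.2440 km
Law of sines in the satellite / Earth-center / ground-point triangle:
  sin(nadir)/R_E = sin(90 + el)/r  =>  cos(el) = (r/R_E)*sin(nadir)
cos(el) = (21339.2440 / 6371.0000) * sin(9.2 deg) = 0.5355115
el = arccos(0.5355115) = 57.6214 deg
(Earth-central angle = 90 - nadir - el = 23.1786 deg)

57.6214 degrees


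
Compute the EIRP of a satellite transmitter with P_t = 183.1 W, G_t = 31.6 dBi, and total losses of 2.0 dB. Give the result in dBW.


Pt = 183.1 W = 22.6269 dBW
EIRP = Pt_dBW + Gt - losses = 22.6269 + 31.6 - 2.0 = 52.2269 dBW

52.2269 dBW


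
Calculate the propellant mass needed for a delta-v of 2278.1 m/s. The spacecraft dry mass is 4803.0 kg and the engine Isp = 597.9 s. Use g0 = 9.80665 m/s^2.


ve = Isp * g0 = 597.9 * 9.80665 = 5863.396035 m/s
mass ratio = exp(dv/ve) = exp(2278.1/5863.396035) = 1.47480990
m_prop = m_dry * (mr - 1) = 4803.0 * (1.47480990 - 1)
m_prop = 2280.5120 kg

2280.5120 kg


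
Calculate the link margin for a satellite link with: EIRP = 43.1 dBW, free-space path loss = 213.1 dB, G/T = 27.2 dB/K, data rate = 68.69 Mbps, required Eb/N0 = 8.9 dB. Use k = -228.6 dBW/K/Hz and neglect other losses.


C/N0 = EIRP - FSPL + G/T - k = 43.1 - 213.1 + 27.2 - (-228.6)
C/N0 = 85.8000 dB-Hz
R_b = 68.69 Mbps = 6.869e+07 bps -> 10*log10(R_b) = 78.3689 dB-Hz
Eb/N0 = C/N0 - 10*log10(R_b) = 85.8000 - 78.3689 = 7.4311 dB
Margin = Eb/N0 - Eb/N0_req = 7.4311 - 8.9 = -1.4689 dB (negative margin: link does not close)

-1.4689 dB


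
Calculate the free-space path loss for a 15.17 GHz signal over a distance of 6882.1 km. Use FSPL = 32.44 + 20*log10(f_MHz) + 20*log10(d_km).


f = 15.17 GHz = 15170.0000 MHz
d = 6882.1 km
FSPL = 32.44 + 20*log10(15170.0000) + 20*log10(6882.1)
FSPL = 32.44 + 83.6197 + 76.7544
FSPL = 192.8141 dB

192.8141 dB


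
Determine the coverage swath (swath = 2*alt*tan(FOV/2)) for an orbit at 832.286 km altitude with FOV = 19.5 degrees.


FOV = 19.5 deg = 0.3403392 rad
swath = 2 * alt * tan(FOV/2) = 2 * 832.286 * tan(0.1701696)
swath = 2 * 832.286 * 0.1718314
swath = 286.0258 km

286.0258 km


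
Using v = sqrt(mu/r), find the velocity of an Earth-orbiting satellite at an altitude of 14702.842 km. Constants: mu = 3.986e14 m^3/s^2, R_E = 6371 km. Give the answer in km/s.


r = R_E + alt = 6371.0 + 14702.842 = 21073.8420 km = 2.1073842e+07 m
v = sqrt(mu/r) = sqrt(3.986e14 / 2.1073842e+07) = 4349.0739 m/s = 4.3491 km/s

4.3491 km/s


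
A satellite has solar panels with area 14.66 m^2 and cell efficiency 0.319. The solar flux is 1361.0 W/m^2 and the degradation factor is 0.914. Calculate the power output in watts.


P = area * eta * S * degradation
P = 14.66 * 0.319 * 1361.0 * 0.914
P = 5817.4006 W

5817.4006 W


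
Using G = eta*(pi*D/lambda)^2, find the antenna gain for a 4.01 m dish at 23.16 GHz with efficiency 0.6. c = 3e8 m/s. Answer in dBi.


lambda = c/f = 3e8 / 2.316e+10 = 0.01295337 m
G = eta*(pi*D/lambda)^2 = 0.6*(pi*4.01/0.01295337)^2
G = 567511.0756 (linear)
G = 10*log10(567511.0756) = 57.5397 dBi

57.5397 dBi


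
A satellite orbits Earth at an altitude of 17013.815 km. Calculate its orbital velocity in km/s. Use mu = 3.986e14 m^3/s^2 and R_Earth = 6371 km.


r = R_E + alt = 6371.0 + 17013.815 = 23384.8150 km = 2.3384815e+07 m
v = sqrt(mu/r) = sqrt(3.986e14 / 2.3384815e+07) = 4128.5893 m/s = 4.1286 km/s

4.1286 km/s


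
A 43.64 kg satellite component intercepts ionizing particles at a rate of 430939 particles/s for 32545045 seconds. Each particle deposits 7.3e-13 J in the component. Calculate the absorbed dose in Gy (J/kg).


Total energy deposited = rate * time * E_per
  = 430939 * 32545045 * 7.3e-13 = 10.2382 J
Dose = E_total / mass = 10.2382 / 43.64
Dose = 0.2346058 Gy

0.2346 Gy


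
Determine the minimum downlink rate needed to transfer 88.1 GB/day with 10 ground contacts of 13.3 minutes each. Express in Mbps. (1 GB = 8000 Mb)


total contact time = 10 * 13.3 * 60 = 7980.0000 s
data = 88.1 GB = 704800.0000 Mb
rate = 704800.0000 / 7980.0000 = 88.3208 Mbps

88.3208 Mbps


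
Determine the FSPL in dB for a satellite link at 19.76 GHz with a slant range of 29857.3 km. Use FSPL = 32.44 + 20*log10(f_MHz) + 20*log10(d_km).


f = 19.76 GHz = 19760.0000 MHz
d = 29857.3 km
FSPL = 32.44 + 20*log10(19760.0000) + 20*log10(29857.3)
FSPL = 32.44 + 85.9157 + 89.5010
FSPL = 207.8567 dB

207.8567 dB


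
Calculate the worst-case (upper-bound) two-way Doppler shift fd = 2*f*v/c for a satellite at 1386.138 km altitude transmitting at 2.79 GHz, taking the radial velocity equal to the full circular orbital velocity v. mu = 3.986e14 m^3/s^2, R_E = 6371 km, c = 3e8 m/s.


r = 7.757138e+06 m
v = sqrt(mu/r) = 7168.3283 m/s (worst-case radial velocity)
f = 2.79 GHz = 2.79e+09 Hz
fd = 2*f*v/c = 2*2.79e+09*7168.3283/3.0e+08
fd = 133330.9067 Hz

133330.9067 Hz


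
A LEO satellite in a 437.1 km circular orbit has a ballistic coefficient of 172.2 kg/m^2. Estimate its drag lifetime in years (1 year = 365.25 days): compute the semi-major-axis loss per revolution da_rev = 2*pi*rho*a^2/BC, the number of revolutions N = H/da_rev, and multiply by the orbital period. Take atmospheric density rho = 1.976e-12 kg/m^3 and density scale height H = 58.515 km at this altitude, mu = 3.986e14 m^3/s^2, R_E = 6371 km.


a = R_E + alt = 6808.1000 km = 6.8081e+06 m
da_rev = 2*pi*rho*a^2/BC = 2*pi*1.976e-12*(6.8081e+06)^2/172.2 = 3.341839 m per revolution
N = H/da_rev = 58515.0000 m / 3.341839 m = 17509.8206 revolutions
P = 2*pi*sqrt(a^3/mu) = 5590.4930 s
lifetime = N*P = 17509.8206 * 5590.4930 = 9.788853e+07 s = 1132.9691 days
years = 1132.9691 / 365.25 = 3.1019 years

3.1019 years


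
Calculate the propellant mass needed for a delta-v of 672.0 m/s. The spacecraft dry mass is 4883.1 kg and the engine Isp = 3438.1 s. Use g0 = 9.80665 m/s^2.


ve = Isp * g0 = 3438.1 * 9.80665 = 33716.243365 m/s
mass ratio = exp(dv/ve) = exp(672.0/33716.243365) = 1.02013100
m_prop = m_dry * (mr - 1) = 4883.1 * (1.02013100 - 1)
m_prop = 98.3017 kg

98.3017 kg


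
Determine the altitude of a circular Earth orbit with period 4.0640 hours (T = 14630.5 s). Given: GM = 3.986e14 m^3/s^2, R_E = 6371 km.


T = 14630.5 s
r = (mu*T^2/(4*pi^2))^(1/3) = (3.986e14 * 14630.5^2 / (4*pi^2))^(1/3)
r = 1.2929011e+07 m = 12929.0108 km
alt = r - R_E = 12929.0108 - 6371 = 6558.0108 km

6558.0108 km


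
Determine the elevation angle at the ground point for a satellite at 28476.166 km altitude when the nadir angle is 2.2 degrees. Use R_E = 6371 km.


r = R_E + alt = 34847.1660 km
Law of sines in the satellite / Earth-center / ground-point triangle:
  sin(nadir)/R_E = sin(90 + el)/r  =>  cos(el) = (r/R_E)*sin(nadir)
cos(el) = (34847.1660 / 6371.0000) * sin(2.2 deg) = 0.209968
el = arccos(0.209968) = 77.8795 deg
(Earth-central angle = 90 - nadir - el = 9.9205 deg)

77.8795 degrees


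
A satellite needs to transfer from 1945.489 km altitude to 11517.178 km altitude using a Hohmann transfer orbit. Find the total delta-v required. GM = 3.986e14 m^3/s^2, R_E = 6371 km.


r1 = 8316.4890 km = 8.316489e+06 m
r2 = 17888.1780 km = 1.7888178e+07 m
dv1 = sqrt(mu/r1)*(sqrt(2*r2/(r1+r2)) - 1) = 1166.1648 m/s
dv2 = sqrt(mu/r2)*(1 - sqrt(2*r1/(r1+r2))) = 959.6648 m/s
total dv = |dv1| + |dv2| = 1166.1648 + 959.6648 = 2125.8296 m/s = 2.1258 km/s

2.1258 km/s


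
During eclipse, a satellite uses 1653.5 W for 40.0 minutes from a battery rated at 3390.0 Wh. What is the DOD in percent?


E_used = P * t / 60 = 1653.5 * 40.0 / 60 = 1102.3333 Wh
DOD = E_used / E_total * 100 = 1102.3333 / 3390.0 * 100
DOD = 32.5172 %

32.5172 %


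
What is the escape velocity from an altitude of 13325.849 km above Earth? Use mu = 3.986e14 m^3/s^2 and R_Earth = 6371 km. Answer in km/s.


r = 6371.0 + 13325.849 = 19696.8490 km = 1.9696849e+07 m
v_esc = sqrt(2*mu/r) = sqrt(2*3.986e14 / 1.9696849e+07)
v_esc = 6361.8770 m/s = 6.3619 km/s

6.3619 km/s


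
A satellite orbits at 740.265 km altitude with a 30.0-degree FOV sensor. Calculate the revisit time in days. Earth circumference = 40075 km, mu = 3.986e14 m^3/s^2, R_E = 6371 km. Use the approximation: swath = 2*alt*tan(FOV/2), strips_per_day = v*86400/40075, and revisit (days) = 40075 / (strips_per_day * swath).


swath = 2*740.265*tan(0.2617994) = 396.7068 km
v = sqrt(mu/r) = 7486.7825 m/s = 7.4868 km/s
strips/day = v*86400/40075 = 7.4868*86400/40075 = 16.1412
coverage/day = strips * swath = 16.1412 * 396.7068 = 6403.3183 km
revisit = 40075 / 6403.3183 = 6.2585 days

6.2585 days


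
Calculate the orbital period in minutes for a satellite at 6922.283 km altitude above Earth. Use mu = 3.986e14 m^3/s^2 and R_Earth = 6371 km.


r = 13293.2830 km = 1.3293283e+07 m
T = 2*pi*sqrt(r^3/mu) = 2*pi*sqrt(2.3490743e+21 / 3.986e14)
T = 15253.1520 s = 254.2192 min

254.2192 minutes


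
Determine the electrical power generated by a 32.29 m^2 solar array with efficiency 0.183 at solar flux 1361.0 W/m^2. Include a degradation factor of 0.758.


P = area * eta * S * degradation
P = 32.29 * 0.183 * 1361.0 * 0.758
P = 6096.0212 W

6096.0212 W


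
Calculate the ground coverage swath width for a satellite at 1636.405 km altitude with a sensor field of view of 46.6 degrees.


FOV = 46.6 deg = 0.8133234 rad
swath = 2 * alt * tan(FOV/2) = 2 * 1636.405 * tan(0.4066617)
swath = 2 * 1636.405 * 0.430668
swath = 1409.4947 km

1409.4947 km


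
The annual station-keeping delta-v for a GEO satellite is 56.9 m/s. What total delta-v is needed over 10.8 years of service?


dV = rate * years = 56.9 * 10.8
dV = 614.5200 m/s

614.5200 m/s


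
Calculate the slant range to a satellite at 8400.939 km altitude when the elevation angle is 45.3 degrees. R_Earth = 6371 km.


h = 8400.939 km, el = 45.3 deg
d = -R_E*sin(el) + sqrt((R_E*sin(el))^2 + 2*R_E*h + h^2)
d = -6371.0000*sin(0.7906342) + sqrt((6371.0000*0.7107995)^2 + 2*6371.0000*8400.939 + 8400.939^2)
d = 9547.2873 km

9547.2873 km


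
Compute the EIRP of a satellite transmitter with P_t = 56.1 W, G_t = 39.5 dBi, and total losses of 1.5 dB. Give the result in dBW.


Pt = 56.1 W = 17.4896 dBW
EIRP = Pt_dBW + Gt - losses = 17.4896 + 39.5 - 1.5 = 55.4896 dBW

55.4896 dBW


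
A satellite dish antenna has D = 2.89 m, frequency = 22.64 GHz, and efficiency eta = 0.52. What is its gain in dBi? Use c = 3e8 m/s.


lambda = c/f = 3e8 / 2.264e+10 = 0.01325088 m
G = eta*(pi*D/lambda)^2 = 0.52*(pi*2.89/0.01325088)^2
G = 244123.2315 (linear)
G = 10*log10(244123.2315) = 53.8761 dBi

53.8761 dBi


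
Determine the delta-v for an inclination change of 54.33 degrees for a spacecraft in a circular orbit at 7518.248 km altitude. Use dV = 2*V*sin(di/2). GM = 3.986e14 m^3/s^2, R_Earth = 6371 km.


r = 13889.2480 km = 1.3889248e+07 m
V = sqrt(mu/r) = 5357.0942 m/s
di = 54.33 deg = 0.9482374 rad
dV = 2*V*sin(di/2) = 2*5357.0942*sin(0.4741187)
dV = 4891.6112 m/s = 4.8916 km/s

4.8916 km/s


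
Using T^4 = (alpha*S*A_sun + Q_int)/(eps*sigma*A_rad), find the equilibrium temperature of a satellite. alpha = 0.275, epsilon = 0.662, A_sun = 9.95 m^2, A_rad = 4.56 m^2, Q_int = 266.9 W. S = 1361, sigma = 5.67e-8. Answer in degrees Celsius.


Numerator = alpha*S*A_sun + Q_int = 0.275*1361*9.95 + 266.9 = 3990.9363 W
Denominator = eps*sigma*A_rad = 0.662*5.67e-8*4.56 = 1.7116142e-07 W/K^4
T^4 = 2.3316797e+10 K^4
T = 390.7664 K = 117.6164 C

117.6164 degrees Celsius


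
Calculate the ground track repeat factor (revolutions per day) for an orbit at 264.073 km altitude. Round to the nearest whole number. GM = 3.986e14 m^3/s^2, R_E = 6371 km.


r = 6.635073e+06 m
T = 2*pi*sqrt(r^3/mu) = 5378.7304 s = 89.6455 min
revs/day = 1440 / 89.6455 = 16.0633
Rounded: 16 revolutions per day

16 revolutions per day


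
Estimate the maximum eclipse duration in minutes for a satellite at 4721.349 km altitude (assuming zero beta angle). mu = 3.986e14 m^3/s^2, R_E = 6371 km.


r = 11092.3490 km
T = 193.7739 min
Eclipse fraction = arcsin(R_E/r)/pi = arcsin(6371.0000/11092.3490)/pi
= arcsin(0.5743599)/pi = 0.194749
Eclipse duration = 0.194749 * 193.7739 = 37.7373 min

37.7373 minutes


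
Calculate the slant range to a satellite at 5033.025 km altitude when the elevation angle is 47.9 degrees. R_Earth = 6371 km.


h = 5033.025 km, el = 47.9 deg
d = -R_E*sin(el) + sqrt((R_E*sin(el))^2 + 2*R_E*h + h^2)
d = -6371.0000*sin(0.8360127) + sqrt((6371.0000*0.7419758)^2 + 2*6371.0000*5033.025 + 5033.025^2)
d = 5846.7967 km

5846.7967 km


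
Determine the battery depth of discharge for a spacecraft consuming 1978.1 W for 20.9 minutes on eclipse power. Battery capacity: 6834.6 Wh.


E_used = P * t / 60 = 1978.1 * 20.9 / 60 = 689.0382 Wh
DOD = E_used / E_total * 100 = 689.0382 / 6834.6 * 100
DOD = 10.0816 %

10.0816 %


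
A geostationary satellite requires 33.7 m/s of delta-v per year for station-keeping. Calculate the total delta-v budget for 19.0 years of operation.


dV = rate * years = 33.7 * 19.0
dV = 640.3000 m/s

640.3000 m/s


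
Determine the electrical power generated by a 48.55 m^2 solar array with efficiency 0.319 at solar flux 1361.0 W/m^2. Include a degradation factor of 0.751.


P = area * eta * S * degradation
P = 48.55 * 0.319 * 1361.0 * 0.751
P = 15829.8930 W

15829.8930 W


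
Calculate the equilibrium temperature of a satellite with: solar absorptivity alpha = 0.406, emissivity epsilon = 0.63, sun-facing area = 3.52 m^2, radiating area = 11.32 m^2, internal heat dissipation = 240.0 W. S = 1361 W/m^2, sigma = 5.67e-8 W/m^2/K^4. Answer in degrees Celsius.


Numerator = alpha*S*A_sun + Q_int = 0.406*1361*3.52 + 240.0 = 2185.0323 W
Denominator = eps*sigma*A_rad = 0.63*5.67e-8*11.32 = 4.0436172e-07 W/K^4
T^4 = 5.4036577e+09 K^4
T = 271.1265 K = -2.0235 C

-2.0235 degrees Celsius


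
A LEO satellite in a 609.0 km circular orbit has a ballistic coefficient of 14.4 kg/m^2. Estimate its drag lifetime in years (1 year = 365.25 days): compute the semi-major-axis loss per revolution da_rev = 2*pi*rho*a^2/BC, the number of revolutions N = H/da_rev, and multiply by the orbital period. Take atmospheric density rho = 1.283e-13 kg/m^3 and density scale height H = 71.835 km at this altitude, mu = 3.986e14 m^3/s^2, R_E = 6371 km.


a = R_E + alt = 6980.0000 km = 6.98e+06 m
da_rev = 2*pi*rho*a^2/BC = 2*pi*1.283e-13*(6.98e+06)^2/14.4 = 2.727438 m per revolution
N = H/da_rev = 71835.0000 m / 2.727438 m = 26337.9045 revolutions
P = 2*pi*sqrt(a^3/mu) = 5803.5583 s
lifetime = N*P = 26337.9045 * 5803.5583 = 1.5285357e+08 s = 1769.1385 days
years = 1769.1385 / 365.25 = 4.8436 years

4.8436 years


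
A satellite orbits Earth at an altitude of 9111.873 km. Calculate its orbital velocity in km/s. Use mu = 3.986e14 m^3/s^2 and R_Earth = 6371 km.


r = R_E + alt = 6371.0 + 9111.873 = 15482.8730 km = 1.5482873e+07 m
v = sqrt(mu/r) = sqrt(3.986e14 / 1.5482873e+07) = 5073.9113 m/s = 5.0739 km/s

5.0739 km/s


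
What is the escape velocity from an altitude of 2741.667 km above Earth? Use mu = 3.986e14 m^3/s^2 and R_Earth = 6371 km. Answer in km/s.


r = 6371.0 + 2741.667 = 9112.6670 km = 9.112667e+06 m
v_esc = sqrt(2*mu/r) = sqrt(2*3.986e14 / 9.112667e+06)
v_esc = 9353.2145 m/s = 9.3532 km/s

9.3532 km/s


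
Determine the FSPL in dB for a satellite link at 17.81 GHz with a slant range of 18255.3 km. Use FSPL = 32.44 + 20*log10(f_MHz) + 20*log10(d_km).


f = 17.81 GHz = 17810.0000 MHz
d = 18255.3 km
FSPL = 32.44 + 20*log10(17810.0000) + 20*log10(18255.3)
FSPL = 32.44 + 85.0133 + 85.2278
FSPL = 202.6811 dB

202.6811 dB


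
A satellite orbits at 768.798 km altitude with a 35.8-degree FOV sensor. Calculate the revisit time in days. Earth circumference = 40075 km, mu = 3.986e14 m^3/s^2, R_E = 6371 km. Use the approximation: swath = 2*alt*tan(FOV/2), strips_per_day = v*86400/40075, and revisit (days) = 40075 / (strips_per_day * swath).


swath = 2*768.798*tan(0.3124139) = 496.6300 km
v = sqrt(mu/r) = 7471.8077 m/s = 7.4718 km/s
strips/day = v*86400/40075 = 7.4718*86400/40075 = 16.1089
coverage/day = strips * swath = 16.1089 * 496.6300 = 8000.1628 km
revisit = 40075 / 8000.1628 = 5.0093 days

5.0093 days


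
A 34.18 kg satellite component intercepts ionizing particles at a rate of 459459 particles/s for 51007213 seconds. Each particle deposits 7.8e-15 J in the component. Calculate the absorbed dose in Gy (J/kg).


Total energy deposited = rate * time * E_per
  = 459459 * 51007213 * 7.8e-15 = 0.1827986 J
Dose = E_total / mass = 0.1827986 / 34.18
Dose = 0.005348117 Gy

0.0053 Gy


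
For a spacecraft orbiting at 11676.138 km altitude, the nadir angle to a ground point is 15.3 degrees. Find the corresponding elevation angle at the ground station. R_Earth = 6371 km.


r = R_E + alt = 18047.1380 km
Law of sines in the satellite / Earth-center / ground-point triangle:
  sin(nadir)/R_E = sin(90 + el)/r  =>  cos(el) = (r/R_E)*sin(nadir)
cos(el) = (18047.1380 / 6371.0000) * sin(15.3 deg) = 0.7474734
el = arccos(0.7474734) = 41.6280 deg
(Earth-central angle = 90 - nadir - el = 33.0720 deg)

41.6280 degrees


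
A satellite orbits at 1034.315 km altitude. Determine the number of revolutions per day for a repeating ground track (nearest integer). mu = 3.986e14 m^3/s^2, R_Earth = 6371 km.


r = 7.405315e+06 m
T = 2*pi*sqrt(r^3/mu) = 6342.0042 s = 105.7001 min
revs/day = 1440 / 105.7001 = 13.6235
Rounded: 14 revolutions per day

14 revolutions per day


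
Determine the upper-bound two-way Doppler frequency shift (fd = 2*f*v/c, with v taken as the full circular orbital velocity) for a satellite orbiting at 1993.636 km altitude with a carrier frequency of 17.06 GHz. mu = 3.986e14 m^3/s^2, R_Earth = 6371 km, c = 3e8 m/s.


r = 8.364636e+06 m
v = sqrt(mu/r) = 6903.1152 m/s (worst-case radial velocity)
f = 17.06 GHz = 1.706e+10 Hz
fd = 2*f*v/c = 2*1.706e+10*6903.1152/3.0e+08
fd = 785114.3072 Hz

785114.3072 Hz


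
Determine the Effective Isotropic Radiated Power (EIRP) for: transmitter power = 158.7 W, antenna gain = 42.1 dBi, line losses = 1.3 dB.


Pt = 158.7 W = 22.0058 dBW
EIRP = Pt_dBW + Gt - losses = 22.0058 + 42.1 - 1.3 = 62.8058 dBW

62.8058 dBW


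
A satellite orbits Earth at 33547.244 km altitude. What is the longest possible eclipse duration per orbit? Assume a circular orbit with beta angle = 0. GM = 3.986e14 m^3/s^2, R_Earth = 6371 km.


r = 39918.2440 km
T = 1322.8698 min
Eclipse fraction = arcsin(R_E/r)/pi = arcsin(6371.0000/39918.2440)/pi
= arcsin(0.1596012)/pi = 0.05102083
Eclipse duration = 0.05102083 * 1322.8698 = 67.4939 min

67.4939 minutes


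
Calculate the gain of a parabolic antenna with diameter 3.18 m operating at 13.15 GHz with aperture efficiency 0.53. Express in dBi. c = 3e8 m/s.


lambda = c/f = 3e8 / 1.315e+10 = 0.02281369 m
G = eta*(pi*D/lambda)^2 = 0.53*(pi*3.18/0.02281369)^2
G = 101633.9609 (linear)
G = 10*log10(101633.9609) = 50.0704 dBi

50.0704 dBi


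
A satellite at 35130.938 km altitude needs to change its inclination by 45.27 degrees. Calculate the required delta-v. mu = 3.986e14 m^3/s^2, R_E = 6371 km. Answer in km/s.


r = 41501.9380 km = 4.1501938e+07 m
V = sqrt(mu/r) = 3099.0919 m/s
di = 45.27 deg = 0.7901106 rad
dV = 2*V*sin(di/2) = 2*3099.0919*sin(0.3950553)
dV = 2385.4281 m/s = 2.3854 km/s

2.3854 km/s


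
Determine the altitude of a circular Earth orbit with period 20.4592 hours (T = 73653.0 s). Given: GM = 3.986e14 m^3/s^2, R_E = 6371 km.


T = 73653.0 s
r = (mu*T^2/(4*pi^2))^(1/3) = (3.986e14 * 73653.0^2 / (4*pi^2))^(1/3)
r = 3.7976897e+07 m = 37976.8973 km
alt = r - R_E = 37976.8973 - 6371 = 31605.8973 km

31605.8973 km


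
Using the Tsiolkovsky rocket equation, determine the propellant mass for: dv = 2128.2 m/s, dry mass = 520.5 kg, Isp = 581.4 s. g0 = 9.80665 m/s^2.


ve = Isp * g0 = 581.4 * 9.80665 = 5701.586310 m/s
mass ratio = exp(dv/ve) = exp(2128.2/5701.586310) = 1.45246853
m_prop = m_dry * (mr - 1) = 520.5 * (1.45246853 - 1)
m_prop = 235.5099 kg

235.5099 kg
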